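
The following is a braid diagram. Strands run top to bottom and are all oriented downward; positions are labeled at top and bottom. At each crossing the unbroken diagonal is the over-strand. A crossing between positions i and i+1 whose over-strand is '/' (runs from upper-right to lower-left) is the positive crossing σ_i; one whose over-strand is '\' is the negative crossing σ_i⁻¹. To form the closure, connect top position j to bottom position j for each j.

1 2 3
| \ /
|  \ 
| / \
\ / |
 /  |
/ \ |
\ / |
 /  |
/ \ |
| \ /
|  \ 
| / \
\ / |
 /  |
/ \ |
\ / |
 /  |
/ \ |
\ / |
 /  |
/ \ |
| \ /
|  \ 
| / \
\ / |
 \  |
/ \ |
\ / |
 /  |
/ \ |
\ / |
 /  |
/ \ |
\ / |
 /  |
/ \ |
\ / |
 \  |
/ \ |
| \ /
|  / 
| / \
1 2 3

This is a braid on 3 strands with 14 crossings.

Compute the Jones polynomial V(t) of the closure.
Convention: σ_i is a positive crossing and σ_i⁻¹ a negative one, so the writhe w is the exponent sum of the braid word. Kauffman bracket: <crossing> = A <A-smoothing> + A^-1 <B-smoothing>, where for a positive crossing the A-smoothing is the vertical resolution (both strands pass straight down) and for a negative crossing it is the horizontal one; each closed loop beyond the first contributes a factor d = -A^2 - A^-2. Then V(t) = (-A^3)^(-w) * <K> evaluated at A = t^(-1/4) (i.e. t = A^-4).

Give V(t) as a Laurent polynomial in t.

Reading the diagram top to bottom ('/'-over between positions i,i+1 = s_i, '\'-over = s_i^-1): braid word = s2^-1 s1 s1 s2^-1 s1 s1 s1 s2^-1 s1^-1 s1 s1 s1 s1^-1 s2.
The presented braid s2^-1 s1 s1 s2^-1 s1 s1 s1 s2^-1 s1^-1 s1 s1 s1 s1^-1 s2 on 3 strands reduces by inverse Markov moves (closure unchanged at each step):
  Deconjugate: the word is γ·β·γ⁻¹ with γ = s2^-1 s1 (prefix) and γ⁻¹ = s1^-1 s2 (suffix); strip both.
Reduced to β = s1 s2^-1 s1 s1 s1 s2^-1 s1^-1 s1 s1 s1 on 3 strands, 10 crossings.
Compute on β:
First cancel adjacent σ_i σ_i⁻¹ pairs (Reidemeister II — same braid, same closure): s1 s2^-1 s1 s1 s1 s2^-1 s1^-1 s1 s1 s1 → s1 s2^-1 s1 s1 s1 s2^-1 s1 s1.
Braid: s1 s2^-1 s1 s1 s1 s2^-1 s1 s1 on 3 strands, 8 crossings.
Writhe w = (#positive) - (#negative) = 6 - 2 = 4.
Enumerate smoothing states for the bracket polynomial. There are 2^8 = 256 states.
For each crossing: s=0 is the vertical smoothing, s=1 horizontal. Crossing k contributes A^(sign_k * (1 - 2*s_k)); loop factor d = -A^2 - A^-2.
Tabulate the states by total A-exponent and number of loops L (A-exp: L × count):
  A^8: L=3 ×1
  A^6: L=2 ×8
  A^4: L=1 ×21, L=3 ×7
  A^2: L=2 ×54, L=4 ×2
  A^0: L=3 ×70
  A^-2: L=4 ×56
  A^-4: L=5 ×28
  A^-6: L=6 ×8
  A^-8: L=7 ×1
Each group contributes A^e * Σ count * d^(L-1):
Powers of d = -A^2 - A^-2: d^2 = A^4 + 2 + A^-4; d^3 = -A^6 - 3*A^2 - 3*A^-2 - A^-6; d^4 = A^8 + 4*A^4 + 6 + 4*A^-4 + A^-8; d^5 = -A^10 - 5*A^6 - 10*A^2 - 10*A^-2 - 5*A^-6 - A^-10; d^6 = A^12 + 6*A^8 + 15*A^4 + 20 + 15*A^-4 + 6*A^-8 + A^-12.
  A^8 * (d^2) = A^12 + 2*A^8 + A^4
  A^6 * (8*d) = -8*A^8 - 8*A^4
  A^4 * (21 + 7*d^2) = 7*A^8 + 35*A^4 + 7
  A^2 * (54*d + 2*d^3) = -2*A^8 - 60*A^4 - 60 - 2*A^-4
  A^0 * (70*d^2) = 70*A^4 + 140 + 70*A^-4
  A^-2 * (56*d^3) = -56*A^4 - 168 - 168*A^-4 - 56*A^-8
  A^-4 * (28*d^4) = 28*A^4 + 112 + 168*A^-4 + 112*A^-8 + 28*A^-12
  A^-6 * (8*d^5) = -8*A^4 - 40 - 80*A^-4 - 80*A^-8 - 40*A^-12 - 8*A^-16
  A^-8 * (d^6) = A^4 + 6 + 15*A^-4 + 20*A^-8 + 15*A^-12 + 6*A^-16 + A^-20
Summing the groups: <K> = A^12 - A^8 + 3*A^4 - 3 + 3*A^-4 - 4*A^-8 + 3*A^-12 - 2*A^-16 + A^-20
Normalise by the writhe: (-A^3)^(-w) = (-A^3)^(-4) = A^-12, so f(A) = A^-12 * <K> = 1 - A^-4 + 3*A^-8 - 3*A^-12 + 3*A^-16 - 4*A^-20 + 3*A^-24 - 2*A^-28 + A^-32.
Substitute A = t^(-1/4), i.e. A^e → t^(-e/4): V(t) = t^8 - 2*t^7 + 3*t^6 - 4*t^5 + 3*t^4 - 3*t^3 + 3*t^2 - t + 1

Answer: t^8 - 2*t^7 + 3*t^6 - 4*t^5 + 3*t^4 - 3*t^3 + 3*t^2 - t + 1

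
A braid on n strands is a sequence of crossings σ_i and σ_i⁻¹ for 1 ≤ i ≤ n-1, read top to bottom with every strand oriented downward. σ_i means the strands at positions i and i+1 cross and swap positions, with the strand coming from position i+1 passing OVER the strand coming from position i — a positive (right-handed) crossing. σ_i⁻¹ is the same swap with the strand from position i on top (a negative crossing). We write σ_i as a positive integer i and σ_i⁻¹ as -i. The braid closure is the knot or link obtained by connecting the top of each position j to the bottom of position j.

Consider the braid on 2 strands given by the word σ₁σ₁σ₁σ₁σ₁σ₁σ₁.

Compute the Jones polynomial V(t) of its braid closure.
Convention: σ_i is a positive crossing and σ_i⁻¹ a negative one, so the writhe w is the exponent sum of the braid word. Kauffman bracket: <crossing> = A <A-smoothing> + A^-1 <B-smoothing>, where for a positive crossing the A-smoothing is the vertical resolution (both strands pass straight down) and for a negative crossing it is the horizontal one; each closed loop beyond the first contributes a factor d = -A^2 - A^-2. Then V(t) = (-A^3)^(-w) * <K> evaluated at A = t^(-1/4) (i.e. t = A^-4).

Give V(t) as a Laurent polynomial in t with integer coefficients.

-t^10 + t^9 - t^8 + t^7 - t^6 + t^5 + t^3

Derivation:
Braid: s1 s1 s1 s1 s1 s1 s1 on 2 strands, 7 crossings.
Writhe w = (#positive) - (#negative) = 7 - 0 = 7.
Enumerate smoothing states for the bracket polynomial. There are 2^7 = 128 states.
For each crossing: s=0 is the vertical smoothing, s=1 horizontal. Crossing k contributes A^(sign_k * (1 - 2*s_k)); loop factor d = -A^2 - A^-2.
Tabulate the states by total A-exponent and number of loops L (A-exp: L × count):
  A^7: L=2 ×1
  A^5: L=1 ×7
  A^3: L=2 ×21
  A^1: L=3 ×35
  A^-1: L=4 ×35
  A^-3: L=5 ×21
  A^-5: L=6 ×7
  A^-7: L=7 ×1
Each group contributes A^e * Σ count * d^(L-1):
Powers of d = -A^2 - A^-2: d^2 = A^4 + 2 + A^-4; d^3 = -A^6 - 3*A^2 - 3*A^-2 - A^-6; d^4 = A^8 + 4*A^4 + 6 + 4*A^-4 + A^-8; d^5 = -A^10 - 5*A^6 - 10*A^2 - 10*A^-2 - 5*A^-6 - A^-10; d^6 = A^12 + 6*A^8 + 15*A^4 + 20 + 15*A^-4 + 6*A^-8 + A^-12.
  A^7 * (d) = -A^9 - A^5
  A^5 * (7) = 7*A^5
  A^3 * (21*d) = -21*A^5 - 21*A
  A^1 * (35*d^2) = 35*A^5 + 70*A + 35*A^-3
  A^-1 * (35*d^3) = -35*A^5 - 105*A - 105*A^-3 - 35*A^-7
  A^-3 * (21*d^4) = 21*A^5 + 84*A + 126*A^-3 + 84*A^-7 + 21*A^-11
  A^-5 * (7*d^5) = -7*A^5 - 35*A - 70*A^-3 - 70*A^-7 - 35*A^-11 - 7*A^-15
  A^-7 * (d^6) = A^5 + 6*A + 15*A^-3 + 20*A^-7 + 15*A^-11 + 6*A^-15 + A^-19
Summing the groups: <K> = -A^9 - A + A^-3 - A^-7 + A^-11 - A^-15 + A^-19
Normalise by the writhe: (-A^3)^(-w) = (-A^3)^(-7) = -A^-21, so f(A) = -A^-21 * <K> = A^-12 + A^-20 - A^-24 + A^-28 - A^-32 + A^-36 - A^-40.
Substitute A = t^(-1/4), i.e. A^e → t^(-e/4): V(t) = -t^10 + t^9 - t^8 + t^7 - t^6 + t^5 + t^3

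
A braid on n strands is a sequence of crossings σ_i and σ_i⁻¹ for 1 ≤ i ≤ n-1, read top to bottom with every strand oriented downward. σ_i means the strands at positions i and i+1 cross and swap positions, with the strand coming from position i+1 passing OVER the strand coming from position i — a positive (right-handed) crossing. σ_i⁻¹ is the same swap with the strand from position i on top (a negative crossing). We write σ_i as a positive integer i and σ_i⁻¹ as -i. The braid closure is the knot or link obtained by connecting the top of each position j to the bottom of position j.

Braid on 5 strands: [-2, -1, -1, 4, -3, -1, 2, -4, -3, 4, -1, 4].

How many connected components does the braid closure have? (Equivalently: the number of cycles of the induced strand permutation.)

1

Derivation:
Track the strand permutation on 5 strands, starting from identity.
  step 1: s2^-1 swaps positions 2,3 -> [1 3 2 4 5]
  step 2: s1^-1 swaps positions 1,2 -> [3 1 2 4 5]
  step 3: s1^-1 swaps positions 1,2 -> [1 3 2 4 5]
  step 4: s4 swaps positions 4,5 -> [1 3 2 5 4]
  step 5: s3^-1 swaps positions 3,4 -> [1 3 5 2 4]
  step 6: s1^-1 swaps positions 1,2 -> [3 1 5 2 4]
  step 7: s2 swaps positions 2,3 -> [3 5 1 2 4]
  step 8: s4^-1 swaps positions 4,5 -> [3 5 1 4 2]
  step 9: s3^-1 swaps positions 3,4 -> [3 5 4 1 2]
  step 10: s4 swaps positions 4,5 -> [3 5 4 2 1]
  step 11: s1^-1 swaps positions 1,2 -> [5 3 4 2 1]
  step 12: s4 swaps positions 4,5 -> [5 3 4 1 2]
Final permutation (position -> original strand): [5 3 4 1 2]
Closure components = cycle count of this permutation = 1.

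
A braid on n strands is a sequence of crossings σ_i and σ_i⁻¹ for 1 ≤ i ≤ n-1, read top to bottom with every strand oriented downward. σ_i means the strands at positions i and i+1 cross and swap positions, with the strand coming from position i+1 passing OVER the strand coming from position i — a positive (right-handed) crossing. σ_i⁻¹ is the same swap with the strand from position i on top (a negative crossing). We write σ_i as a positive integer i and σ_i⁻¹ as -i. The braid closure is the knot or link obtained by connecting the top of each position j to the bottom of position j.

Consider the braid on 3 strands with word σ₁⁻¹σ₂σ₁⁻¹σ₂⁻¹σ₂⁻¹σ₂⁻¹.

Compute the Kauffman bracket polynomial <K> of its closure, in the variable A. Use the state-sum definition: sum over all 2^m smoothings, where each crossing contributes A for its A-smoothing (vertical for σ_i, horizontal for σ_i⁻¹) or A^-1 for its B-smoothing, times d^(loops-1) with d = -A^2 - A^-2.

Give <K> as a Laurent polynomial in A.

Braid: s1^-1 s2 s1^-1 s2^-1 s2^-1 s2^-1 on 3 strands, 6 crossings.
Writhe w = (#positive) - (#negative) = 1 - 5 = -4.
Computing the Kauffman bracket via state sum. There are 2^6 = 64 states.
For each crossing: s=0 is the vertical smoothing, s=1 horizontal. Crossing k contributes A^(sign_k * (1 - 2*s_k)); loop factor d = -A^2 - A^-2.
Tabulate the states by total A-exponent and number of loops L (A-exp: L × count):
  A^6: L=4 ×1
  A^4: L=3 ×6
  A^2: L=2 ×12, L=4 ×3
  A^0: L=1 ×9, L=3 ×10, L=5 ×1
  A^-2: L=2 ×12, L=4 ×3
  A^-4: L=1 ×2, L=3 ×4
  A^-6: L=2 ×1
Each group contributes A^e * Σ count * d^(L-1):
Powers of d = -A^2 - A^-2: d^2 = A^4 + 2 + A^-4; d^3 = -A^6 - 3*A^2 - 3*A^-2 - A^-6; d^4 = A^8 + 4*A^4 + 6 + 4*A^-4 + A^-8.
  A^6 * (d^3) = -A^12 - 3*A^8 - 3*A^4 - 1
  A^4 * (6*d^2) = 6*A^8 + 12*A^4 + 6
  A^2 * (12*d + 3*d^3) = -3*A^8 - 21*A^4 - 21 - 3*A^-4
  A^0 * (9 + 10*d^2 + d^4) = A^8 + 14*A^4 + 35 + 14*A^-4 + A^-8
  A^-2 * (12*d + 3*d^3) = -3*A^4 - 21 - 21*A^-4 - 3*A^-8
  A^-4 * (2 + 4*d^2) = 4 + 10*A^-4 + 4*A^-8
  A^-6 * (d) = -A^-4 - A^-8
Summing the groups: <K> = -A^12 + A^8 - A^4 + 2 - A^-4 + A^-8

Answer: -A^12 + A^8 - A^4 + 2 - A^-4 + A^-8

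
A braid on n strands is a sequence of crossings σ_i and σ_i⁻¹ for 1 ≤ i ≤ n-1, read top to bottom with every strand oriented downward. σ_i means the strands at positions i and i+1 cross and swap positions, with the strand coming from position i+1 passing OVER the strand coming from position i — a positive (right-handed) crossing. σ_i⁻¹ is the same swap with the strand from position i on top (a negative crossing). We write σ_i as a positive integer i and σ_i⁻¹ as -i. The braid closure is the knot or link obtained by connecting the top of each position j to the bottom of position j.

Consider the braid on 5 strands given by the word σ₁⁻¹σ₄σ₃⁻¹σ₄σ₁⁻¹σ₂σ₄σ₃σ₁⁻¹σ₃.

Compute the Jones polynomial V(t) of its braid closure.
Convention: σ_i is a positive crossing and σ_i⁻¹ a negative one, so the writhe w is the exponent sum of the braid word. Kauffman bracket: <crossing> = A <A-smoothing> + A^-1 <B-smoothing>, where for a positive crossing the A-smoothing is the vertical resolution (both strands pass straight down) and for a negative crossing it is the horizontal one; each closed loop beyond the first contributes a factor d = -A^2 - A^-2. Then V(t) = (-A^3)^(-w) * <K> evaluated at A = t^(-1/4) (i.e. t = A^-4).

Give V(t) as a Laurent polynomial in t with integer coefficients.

Braid: s1^-1 s4 s3^-1 s4 s1^-1 s2 s4 s3 s1^-1 s3 on 5 strands, 10 crossings.
Writhe w = (#positive) - (#negative) = 6 - 4 = 2.
State-sum expansion of <K>. There are 2^10 = 1024 states.
Smooth each crossing (0=||, 1=⌣⌢); contribution A^(Σ sign_k(1-2s_k)) * d^(L-1).
Tabulate the states by total A-exponent and number of loops L (A-exp: L × count):
  A^10: L=5 ×1
  A^8: L=4 ×7, L=6 ×3
  A^6: L=3 ×18, L=5 ×26, L=7 ×1
  A^4: L=2 ×21, L=4 ×85, L=6 ×14
  A^2: L=1 ×9, L=3 ×137, L=5 ×62, L=7 ×2
  A^0: L=2 ×105, L=4 ×132, L=6 ×15
  A^-2: L=1 ×30, L=3 ×132, L=5 ×47, L=7 ×1
  A^-4: L=2 ×49, L=4 ×65, L=6 ×6
  A^-6: L=3 ×31, L=5 ×14
  A^-8: L=4 ×9, L=6 ×1
  A^-10: L=5 ×1
Each group contributes A^e * Σ count * d^(L-1):
Powers of d = -A^2 - A^-2: d^2 = A^4 + 2 + A^-4; d^3 = -A^6 - 3*A^2 - 3*A^-2 - A^-6; d^4 = A^8 + 4*A^4 + 6 + 4*A^-4 + A^-8; d^5 = -A^10 - 5*A^6 - 10*A^2 - 10*A^-2 - 5*A^-6 - A^-10; d^6 = A^12 + 6*A^8 + 15*A^4 + 20 + 15*A^-4 + 6*A^-8 + A^-12.
  A^10 * (d^4) = A^18 + 4*A^14 + 6*A^10 + 4*A^6 + A^2
  A^8 * (7*d^3 + 3*d^5) = -3*A^18 - 22*A^14 - 51*A^10 - 51*A^6 - 22*A^2 - 3*A^-2
  A^6 * (18*d^2 + 26*d^4 + d^6) = A^18 + 32*A^14 + 137*A^10 + 212*A^6 + 137*A^2 + 32*A^-2 + A^-6
  A^4 * (21*d + 85*d^3 + 14*d^5) = -14*A^14 - 155*A^10 - 416*A^6 - 416*A^2 - 155*A^-2 - 14*A^-6
  A^2 * (9 + 137*d^2 + 62*d^4 + 2*d^6) = 2*A^14 + 74*A^10 + 415*A^6 + 695*A^2 + 415*A^-2 + 74*A^-6 + 2*A^-10
  A^0 * (105*d + 132*d^3 + 15*d^5) = -15*A^10 - 207*A^6 - 651*A^2 - 651*A^-2 - 207*A^-6 - 15*A^-10
  A^-2 * (30 + 132*d^2 + 47*d^4 + d^6) = A^10 + 53*A^6 + 335*A^2 + 596*A^-2 + 335*A^-6 + 53*A^-10 + A^-14
  A^-4 * (49*d + 65*d^3 + 6*d^5) = -6*A^6 - 95*A^2 - 304*A^-2 - 304*A^-6 - 95*A^-10 - 6*A^-14
  A^-6 * (31*d^2 + 14*d^4) = 14*A^2 + 87*A^-2 + 146*A^-6 + 87*A^-10 + 14*A^-14
  A^-8 * (9*d^3 + d^5) = -A^2 - 14*A^-2 - 37*A^-6 - 37*A^-10 - 14*A^-14 - A^-18
  A^-10 * (d^4) = A^-2 + 4*A^-6 + 6*A^-10 + 4*A^-14 + A^-18
Summing the groups: <K> = -A^18 + 2*A^14 - 3*A^10 + 4*A^6 - 3*A^2 + 4*A^-2 - 2*A^-6 + A^-10 - A^-14
Normalise by the writhe: (-A^3)^(-w) = (-A^3)^(-2) = A^-6, so f(A) = A^-6 * <K> = -A^12 + 2*A^8 - 3*A^4 + 4 - 3*A^-4 + 4*A^-8 - 2*A^-12 + A^-16 - A^-20.
Substitute A = t^(-1/4), i.e. A^e → t^(-e/4): V(t) = -t^5 + t^4 - 2*t^3 + 4*t^2 - 3*t + 4 - 3*t^-1 + 2*t^-2 - t^-3

Answer: -t^5 + t^4 - 2*t^3 + 4*t^2 - 3*t + 4 - 3*t^-1 + 2*t^-2 - t^-3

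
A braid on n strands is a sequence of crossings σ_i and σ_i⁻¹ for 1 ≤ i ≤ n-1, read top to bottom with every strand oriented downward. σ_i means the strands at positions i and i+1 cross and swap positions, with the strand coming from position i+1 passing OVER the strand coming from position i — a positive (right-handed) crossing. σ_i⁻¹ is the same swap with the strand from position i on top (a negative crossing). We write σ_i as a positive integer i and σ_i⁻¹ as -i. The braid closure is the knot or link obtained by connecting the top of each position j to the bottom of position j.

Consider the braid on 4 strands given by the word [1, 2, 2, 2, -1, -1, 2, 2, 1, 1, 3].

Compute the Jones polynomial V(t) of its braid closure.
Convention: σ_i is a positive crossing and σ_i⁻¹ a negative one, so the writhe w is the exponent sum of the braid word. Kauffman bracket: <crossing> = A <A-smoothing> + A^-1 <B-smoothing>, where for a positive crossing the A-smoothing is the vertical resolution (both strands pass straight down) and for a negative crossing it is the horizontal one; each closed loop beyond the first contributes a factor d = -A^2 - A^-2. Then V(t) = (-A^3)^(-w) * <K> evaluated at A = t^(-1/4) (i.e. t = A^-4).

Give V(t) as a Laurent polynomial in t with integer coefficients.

t^10 - 3*t^9 + 5*t^8 - 7*t^7 + 7*t^6 - 7*t^5 + 6*t^4 - 3*t^3 + 2*t^2

Derivation:
The presented braid s1 s2 s2 s2 s1^-1 s1^-1 s2 s2 s1 s1 s3 on 4 strands reduces by inverse Markov moves (closure unchanged at each step):
  Destabilize: the word has the form β·s3 where s3 occurs only as the final letter (β ∈ B_3); drop it and the last strand → 3 strands.
Reduced to β = s1 s2 s2 s2 s1^-1 s1^-1 s2 s2 s1 s1 on 3 strands, 10 crossings.
Compute on β:
Braid: s1 s2 s2 s2 s1^-1 s1^-1 s2 s2 s1 s1 on 3 strands, 10 crossings.
Writhe w = (#positive) - (#negative) = 8 - 2 = 6.
Enumerate smoothing states for the bracket polynomial. There are 2^10 = 1024 states.
Each crossing splits two ways (0=vertical, 1=horizontal). The state's weight is A^(#A-smoothings - #B-smoothings) * d^(loops - 1).
Tabulate the states by total A-exponent and number of loops L (A-exp: L × count):
  A^10: L=3 ×1
  A^8: L=2 ×7, L=4 ×3
  A^6: L=1 ×10, L=3 ×32, L=5 ×3
  A^4: L=2 ×76, L=4 ×43, L=6 ×1
  A^2: L=1 ×51, L=3 ×132, L=5 ×27
  A^0: L=2 ×135, L=4 ×109, L=6 ×8
  A^-2: L=3 ×161, L=5 ×48, L=7 ×1
  A^-4: L=4 ×109, L=6 ×11
  A^-6: L=5 ×44, L=7 ×1
  A^-8: L=6 ×10
  A^-10: L=7 ×1
Each group contributes A^e * Σ count * d^(L-1):
Powers of d = -A^2 - A^-2: d^2 = A^4 + 2 + A^-4; d^3 = -A^6 - 3*A^2 - 3*A^-2 - A^-6; d^4 = A^8 + 4*A^4 + 6 + 4*A^-4 + A^-8; d^5 = -A^10 - 5*A^6 - 10*A^2 - 10*A^-2 - 5*A^-6 - A^-10; d^6 = A^12 + 6*A^8 + 15*A^4 + 20 + 15*A^-4 + 6*A^-8 + A^-12.
  A^10 * (d^2) = A^14 + 2*A^10 + A^6
  A^8 * (7*d + 3*d^3) = -3*A^14 - 16*A^10 - 16*A^6 - 3*A^2
  A^6 * (10 + 32*d^2 + 3*d^4) = 3*A^14 + 44*A^10 + 92*A^6 + 44*A^2 + 3*A^-2
  A^4 * (76*d + 43*d^3 + d^5) = -A^14 - 48*A^10 - 215*A^6 - 215*A^2 - 48*A^-2 - A^-6
  A^2 * (51 + 132*d^2 + 27*d^4) = 27*A^10 + 240*A^6 + 477*A^2 + 240*A^-2 + 27*A^-6
  A^0 * (135*d + 109*d^3 + 8*d^5) = -8*A^10 - 149*A^6 - 542*A^2 - 542*A^-2 - 149*A^-6 - 8*A^-10
  A^-2 * (161*d^2 + 48*d^4 + d^6) = A^10 + 54*A^6 + 368*A^2 + 630*A^-2 + 368*A^-6 + 54*A^-10 + A^-14
  A^-4 * (109*d^3 + 11*d^5) = -11*A^6 - 164*A^2 - 437*A^-2 - 437*A^-6 - 164*A^-10 - 11*A^-14
  A^-6 * (44*d^4 + d^6) = A^6 + 50*A^2 + 191*A^-2 + 284*A^-6 + 191*A^-10 + 50*A^-14 + A^-18
  A^-8 * (10*d^5) = -10*A^2 - 50*A^-2 - 100*A^-6 - 100*A^-10 - 50*A^-14 - 10*A^-18
  A^-10 * (d^6) = A^2 + 6*A^-2 + 15*A^-6 + 20*A^-10 + 15*A^-14 + 6*A^-18 + A^-22
Summing the groups: <K> = 2*A^10 - 3*A^6 + 6*A^2 - 7*A^-2 + 7*A^-6 - 7*A^-10 + 5*A^-14 - 3*A^-18 + A^-22
Normalise by the writhe: (-A^3)^(-w) = (-A^3)^(-6) = A^-18, so f(A) = A^-18 * <K> = 2*A^-8 - 3*A^-12 + 6*A^-16 - 7*A^-20 + 7*A^-24 - 7*A^-28 + 5*A^-32 - 3*A^-36 + A^-40.
Substitute A = t^(-1/4), i.e. A^e → t^(-e/4): V(t) = t^10 - 3*t^9 + 5*t^8 - 7*t^7 + 7*t^6 - 7*t^5 + 6*t^4 - 3*t^3 + 2*t^2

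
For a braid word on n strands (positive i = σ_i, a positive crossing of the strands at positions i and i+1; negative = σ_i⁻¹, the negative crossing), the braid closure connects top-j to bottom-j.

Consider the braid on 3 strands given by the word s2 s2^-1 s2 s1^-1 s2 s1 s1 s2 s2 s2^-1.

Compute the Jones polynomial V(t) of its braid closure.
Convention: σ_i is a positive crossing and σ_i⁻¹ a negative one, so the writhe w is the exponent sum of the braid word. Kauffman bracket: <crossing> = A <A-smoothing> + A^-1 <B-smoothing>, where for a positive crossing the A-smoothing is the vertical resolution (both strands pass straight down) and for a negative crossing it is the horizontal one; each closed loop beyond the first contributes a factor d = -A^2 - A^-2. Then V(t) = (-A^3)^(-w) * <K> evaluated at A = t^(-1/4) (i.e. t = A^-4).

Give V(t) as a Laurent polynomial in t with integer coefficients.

The presented braid s2 s2^-1 s2 s1^-1 s2 s1 s1 s2 s2 s2^-1 on 3 strands reduces by inverse Markov moves (closure unchanged at each step):
  Deconjugate: the word is γ·β·γ⁻¹ with γ = s2 s2^-1 (prefix) and γ⁻¹ = s2 s2^-1 (suffix); strip both.
Reduced to β = s2 s1^-1 s2 s1 s1 s2 on 3 strands, 6 crossings.
Compute on β:
Braid: s2 s1^-1 s2 s1 s1 s2 on 3 strands, 6 crossings.
Writhe w = (#positive) - (#negative) = 5 - 1 = 4.
Computing the Kauffman bracket via state sum. There are 2^6 = 64 states.
Smooth each crossing (0=||, 1=⌣⌢); contribution A^(Σ sign_k(1-2s_k)) * d^(L-1).
Tabulate the states by total A-exponent and number of loops L (A-exp: L × count):
  A^6: L=2 ×1
  A^4: L=1 ×3, L=3 ×3
  A^2: L=2 ×14, L=4 ×1
  A^0: L=1 ×10, L=3 ×10
  A^-2: L=2 ×13, L=4 ×2
  A^-4: L=3 ×6
  A^-6: L=4 ×1
Each group contributes A^e * Σ count * d^(L-1):
Powers of d = -A^2 - A^-2: d^2 = A^4 + 2 + A^-4; d^3 = -A^6 - 3*A^2 - 3*A^-2 - A^-6.
  A^6 * (d) = -A^8 - A^4
  A^4 * (3 + 3*d^2) = 3*A^8 + 9*A^4 + 3
  A^2 * (14*d + d^3) = -A^8 - 17*A^4 - 17 - A^-4
  A^0 * (10 + 10*d^2) = 10*A^4 + 30 + 10*A^-4
  A^-2 * (13*d + 2*d^3) = -2*A^4 - 19 - 19*A^-4 - 2*A^-8
  A^-4 * (6*d^2) = 6 + 12*A^-4 + 6*A^-8
  A^-6 * (d^3) = -1 - 3*A^-4 - 3*A^-8 - A^-12
Summing the groups: <K> = A^8 - A^4 + 2 - A^-4 + A^-8 - A^-12
Normalise by the writhe: (-A^3)^(-w) = (-A^3)^(-4) = A^-12, so f(A) = A^-12 * <K> = A^-4 - A^-8 + 2*A^-12 - A^-16 + A^-20 - A^-24.
Substitute A = t^(-1/4), i.e. A^e → t^(-e/4): V(t) = -t^6 + t^5 - t^4 + 2*t^3 - t^2 + t

Answer: -t^6 + t^5 - t^4 + 2*t^3 - t^2 + t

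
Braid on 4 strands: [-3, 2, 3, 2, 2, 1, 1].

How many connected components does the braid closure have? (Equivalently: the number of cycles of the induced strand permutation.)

Track the strand permutation on 4 strands, starting from identity.
  step 1: s3^-1 swaps positions 3,4 -> [1 2 4 3]
  step 2: s2 swaps positions 2,3 -> [1 4 2 3]
  step 3: s3 swaps positions 3,4 -> [1 4 3 2]
  step 4: s2 swaps positions 2,3 -> [1 3 4 2]
  step 5: s2 swaps positions 2,3 -> [1 4 3 2]
  step 6: s1 swaps positions 1,2 -> [4 1 3 2]
  step 7: s1 swaps positions 1,2 -> [1 4 3 2]
Final permutation (position -> original strand): [1 4 3 2]
Closure components = cycle count of this permutation = 3.

Answer: 3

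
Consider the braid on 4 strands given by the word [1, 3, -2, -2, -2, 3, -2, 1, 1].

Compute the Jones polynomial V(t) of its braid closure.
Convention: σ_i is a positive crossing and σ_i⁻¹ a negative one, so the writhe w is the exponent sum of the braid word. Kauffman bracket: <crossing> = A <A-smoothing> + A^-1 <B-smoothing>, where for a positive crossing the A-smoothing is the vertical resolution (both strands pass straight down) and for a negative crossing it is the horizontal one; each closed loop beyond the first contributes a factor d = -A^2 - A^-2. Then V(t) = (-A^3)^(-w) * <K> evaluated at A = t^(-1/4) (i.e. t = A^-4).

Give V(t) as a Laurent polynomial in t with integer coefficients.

Braid: s1 s3 s2^-1 s2^-1 s2^-1 s3 s2^-1 s1 s1 on 4 strands, 9 crossings.
Writhe w = (#positive) - (#negative) = 5 - 4 = 1.
State-sum expansion of <K>. There are 2^9 = 512 states.
For each crossing: s=0 is the vertical smoothing, s=1 horizontal. Crossing k contributes A^(sign_k * (1 - 2*s_k)); loop factor d = -A^2 - A^-2.
Tabulate the states by total A-exponent and number of loops L (A-exp: L × count):
  A^9: L=6 ×1
  A^7: L=5 ×9
  A^5: L=4 ×33, L=6 ×3
  A^3: L=3 ×64, L=5 ×19, L=7 ×1
  A^1: L=2 ×68, L=4 ×52, L=6 ×6
  A^-1: L=1 ×33, L=3 ×75, L=5 ×18
  A^-3: L=2 ×51, L=4 ×32, L=6 ×1
  A^-5: L=3 ×32, L=5 ×4
  A^-7: L=4 ×9
  A^-9: L=5 ×1
Each group contributes A^e * Σ count * d^(L-1):
Powers of d = -A^2 - A^-2: d^2 = A^4 + 2 + A^-4; d^3 = -A^6 - 3*A^2 - 3*A^-2 - A^-6; d^4 = A^8 + 4*A^4 + 6 + 4*A^-4 + A^-8; d^5 = -A^10 - 5*A^6 - 10*A^2 - 10*A^-2 - 5*A^-6 - A^-10; d^6 = A^12 + 6*A^8 + 15*A^4 + 20 + 15*A^-4 + 6*A^-8 + A^-12.
  A^9 * (d^5) = -A^19 - 5*A^15 - 10*A^11 - 10*A^7 - 5*A^3 - A^-1
  A^7 * (9*d^4) = 9*A^15 + 36*A^11 + 54*A^7 + 36*A^3 + 9*A^-1
  A^5 * (33*d^3 + 3*d^5) = -3*A^15 - 48*A^11 - 129*A^7 - 129*A^3 - 48*A^-1 - 3*A^-5
  A^3 * (64*d^2 + 19*d^4 + d^6) = A^15 + 25*A^11 + 155*A^7 + 262*A^3 + 155*A^-1 + 25*A^-5 + A^-9
  A^1 * (68*d + 52*d^3 + 6*d^5) = -6*A^11 - 82*A^7 - 284*A^3 - 284*A^-1 - 82*A^-5 - 6*A^-9
  A^-1 * (33 + 75*d^2 + 18*d^4) = 18*A^7 + 147*A^3 + 291*A^-1 + 147*A^-5 + 18*A^-9
  A^-3 * (51*d + 32*d^3 + d^5) = -A^7 - 37*A^3 - 157*A^-1 - 157*A^-5 - 37*A^-9 - A^-13
  A^-5 * (32*d^2 + 4*d^4) = 4*A^3 + 48*A^-1 + 88*A^-5 + 48*A^-9 + 4*A^-13
  A^-7 * (9*d^3) = -9*A^-1 - 27*A^-5 - 27*A^-9 - 9*A^-13
  A^-9 * (d^4) = A^-1 + 4*A^-5 + 6*A^-9 + 4*A^-13 + A^-17
Summing the groups: <K> = -A^19 + 2*A^15 - 3*A^11 + 5*A^7 - 6*A^3 + 5*A^-1 - 5*A^-5 + 3*A^-9 - 2*A^-13 + A^-17
Normalise by the writhe: (-A^3)^(-w) = (-A^3)^(-1) = -A^-3, so f(A) = -A^-3 * <K> = A^16 - 2*A^12 + 3*A^8 - 5*A^4 + 6 - 5*A^-4 + 5*A^-8 - 3*A^-12 + 2*A^-16 - A^-20.
Substitute A = t^(-1/4), i.e. A^e → t^(-e/4): V(t) = -t^5 + 2*t^4 - 3*t^3 + 5*t^2 - 5*t + 6 - 5*t^-1 + 3*t^-2 - 2*t^-3 + t^-4

Answer: -t^5 + 2*t^4 - 3*t^3 + 5*t^2 - 5*t + 6 - 5*t^-1 + 3*t^-2 - 2*t^-3 + t^-4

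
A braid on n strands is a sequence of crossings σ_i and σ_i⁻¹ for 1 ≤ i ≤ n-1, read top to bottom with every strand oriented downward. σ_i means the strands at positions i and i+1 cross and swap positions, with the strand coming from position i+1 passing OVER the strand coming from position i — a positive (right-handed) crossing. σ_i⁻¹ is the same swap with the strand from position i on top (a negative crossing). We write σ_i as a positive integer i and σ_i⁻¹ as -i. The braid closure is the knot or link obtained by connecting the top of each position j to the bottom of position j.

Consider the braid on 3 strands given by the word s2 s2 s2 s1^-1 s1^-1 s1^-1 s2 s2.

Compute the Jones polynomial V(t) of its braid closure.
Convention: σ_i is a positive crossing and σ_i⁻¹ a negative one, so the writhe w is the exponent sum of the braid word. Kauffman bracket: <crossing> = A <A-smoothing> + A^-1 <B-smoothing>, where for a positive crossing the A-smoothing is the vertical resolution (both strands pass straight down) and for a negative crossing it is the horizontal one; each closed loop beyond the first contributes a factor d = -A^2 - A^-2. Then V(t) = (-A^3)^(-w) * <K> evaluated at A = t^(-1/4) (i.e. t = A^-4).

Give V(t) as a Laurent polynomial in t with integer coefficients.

-t^6 + t^5 - 2*t^4 + 3*t^3 - 2*t^2 + 3*t - 1 + t^-1 - t^-2

Derivation:
Braid: s2 s2 s2 s1^-1 s1^-1 s1^-1 s2 s2 on 3 strands, 8 crossings.
Writhe w = (#positive) - (#negative) = 5 - 3 = 2.
Computing the Kauffman bracket via state sum. There are 2^8 = 256 states.
Each crossing splits two ways (0=vertical, 1=horizontal). The state's weight is A^(#A-smoothings - #B-smoothings) * d^(loops - 1).
Tabulate the states by total A-exponent and number of loops L (A-exp: L × count):
  A^8: L=4 ×1
  A^6: L=3 ×8
  A^4: L=2 ×18, L=4 ×10
  A^2: L=1 ×15, L=3 ×31, L=5 ×10
  A^0: L=2 ×35, L=4 ×30, L=6 ×5
  A^-2: L=3 ×40, L=5 ×15, L=7 ×1
  A^-4: L=4 ×25, L=6 ×3
  A^-6: L=5 ×8
  A^-8: L=6 ×1
Each group contributes A^e * Σ count * d^(L-1):
Powers of d = -A^2 - A^-2: d^2 = A^4 + 2 + A^-4; d^3 = -A^6 - 3*A^2 - 3*A^-2 - A^-6; d^4 = A^8 + 4*A^4 + 6 + 4*A^-4 + A^-8; d^5 = -A^10 - 5*A^6 - 10*A^2 - 10*A^-2 - 5*A^-6 - A^-10; d^6 = A^12 + 6*A^8 + 15*A^4 + 20 + 15*A^-4 + 6*A^-8 + A^-12.
  A^8 * (d^3) = -A^14 - 3*A^10 - 3*A^6 - A^2
  A^6 * (8*d^2) = 8*A^10 + 16*A^6 + 8*A^2
  A^4 * (18*d + 10*d^3) = -10*A^10 - 48*A^6 - 48*A^2 - 10*A^-2
  A^2 * (15 + 31*d^2 + 10*d^4) = 10*A^10 + 71*A^6 + 137*A^2 + 71*A^-2 + 10*A^-6
  A^0 * (35*d + 30*d^3 + 5*d^5) = -5*A^10 - 55*A^6 - 175*A^2 - 175*A^-2 - 55*A^-6 - 5*A^-10
  A^-2 * (40*d^2 + 15*d^4 + d^6) = A^10 + 21*A^6 + 115*A^2 + 190*A^-2 + 115*A^-6 + 21*A^-10 + A^-14
  A^-4 * (25*d^3 + 3*d^5) = -3*A^6 - 40*A^2 - 105*A^-2 - 105*A^-6 - 40*A^-10 - 3*A^-14
  A^-6 * (8*d^4) = 8*A^2 + 32*A^-2 + 48*A^-6 + 32*A^-10 + 8*A^-14
  A^-8 * (d^5) = -A^2 - 5*A^-2 - 10*A^-6 - 10*A^-10 - 5*A^-14 - A^-18
Summing the groups: <K> = -A^14 + A^10 - A^6 + 3*A^2 - 2*A^-2 + 3*A^-6 - 2*A^-10 + A^-14 - A^-18
Normalise by the writhe: (-A^3)^(-w) = (-A^3)^(-2) = A^-6, so f(A) = A^-6 * <K> = -A^8 + A^4 - 1 + 3*A^-4 - 2*A^-8 + 3*A^-12 - 2*A^-16 + A^-20 - A^-24.
Substitute A = t^(-1/4), i.e. A^e → t^(-e/4): V(t) = -t^6 + t^5 - 2*t^4 + 3*t^3 - 2*t^2 + 3*t - 1 + t^-1 - t^-2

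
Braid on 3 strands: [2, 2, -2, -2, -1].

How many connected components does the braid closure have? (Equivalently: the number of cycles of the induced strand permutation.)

Track the strand permutation on 3 strands, starting from identity.
  step 1: s2 swaps positions 2,3 -> [1 3 2]
  step 2: s2 swaps positions 2,3 -> [1 2 3]
  step 3: s2^-1 swaps positions 2,3 -> [1 3 2]
  step 4: s2^-1 swaps positions 2,3 -> [1 2 3]
  step 5: s1^-1 swaps positions 1,2 -> [2 1 3]
Final permutation (position -> original strand): [2 1 3]
Closure components = cycle count of this permutation = 2.

Answer: 2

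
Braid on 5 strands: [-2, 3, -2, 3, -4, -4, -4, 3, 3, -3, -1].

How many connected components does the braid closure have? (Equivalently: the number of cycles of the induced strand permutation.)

Track the strand permutation on 5 strands, starting from identity.
  step 1: s2^-1 swaps positions 2,3 -> [1 3 2 4 5]
  step 2: s3 swaps positions 3,4 -> [1 3 4 2 5]
  step 3: s2^-1 swaps positions 2,3 -> [1 4 3 2 5]
  step 4: s3 swaps positions 3,4 -> [1 4 2 3 5]
  step 5: s4^-1 swaps positions 4,5 -> [1 4 2 5 3]
  step 6: s4^-1 swaps positions 4,5 -> [1 4 2 3 5]
  step 7: s4^-1 swaps positions 4,5 -> [1 4 2 5 3]
  step 8: s3 swaps positions 3,4 -> [1 4 5 2 3]
  step 9: s3 swaps positions 3,4 -> [1 4 2 5 3]
  step 10: s3^-1 swaps positions 3,4 -> [1 4 5 2 3]
  step 11: s1^-1 swaps positions 1,2 -> [4 1 5 2 3]
Final permutation (position -> original strand): [4 1 5 2 3]
Closure components = cycle count of this permutation = 2.

Answer: 2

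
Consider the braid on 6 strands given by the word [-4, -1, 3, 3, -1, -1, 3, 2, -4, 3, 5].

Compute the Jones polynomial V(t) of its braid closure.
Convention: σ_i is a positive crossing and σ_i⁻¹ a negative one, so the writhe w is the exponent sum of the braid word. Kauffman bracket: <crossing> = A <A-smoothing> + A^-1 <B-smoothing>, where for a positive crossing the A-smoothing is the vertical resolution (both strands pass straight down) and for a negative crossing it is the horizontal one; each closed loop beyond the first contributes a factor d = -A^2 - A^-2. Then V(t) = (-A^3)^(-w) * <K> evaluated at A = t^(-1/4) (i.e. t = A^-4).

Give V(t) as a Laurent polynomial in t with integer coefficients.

The presented braid s4^-1 s1^-1 s3 s3 s1^-1 s1^-1 s3 s2 s4^-1 s3 s5 on 6 strands reduces by inverse Markov moves (closure unchanged at each step):
  Destabilize: the word has the form β·s5 where s5 occurs only as the final letter (β ∈ B_5); drop it and the last strand → 5 strands.
Reduced to β = s4^-1 s1^-1 s3 s3 s1^-1 s1^-1 s3 s2 s4^-1 s3 on 5 strands, 10 crossings.
Compute on β:
Braid: s4^-1 s1^-1 s3 s3 s1^-1 s1^-1 s3 s2 s4^-1 s3 on 5 strands, 10 crossings.
Writhe w = (#positive) - (#negative) = 5 - 5 = 0.
State-sum expansion of <K>. There are 2^10 = 1024 states.
Smooth each crossing (0=||, 1=⌣⌢); contribution A^(Σ sign_k(1-2s_k)) * d^(L-1).
Tabulate the states by total A-exponent and number of loops L (A-exp: L × count):
  A^10: L=6 ×1
  A^8: L=5 ×10
  A^6: L=4 ×41, L=6 ×4
  A^4: L=3 ×83, L=5 ×36, L=7 ×1
  A^2: L=2 ×84, L=4 ×107, L=6 ×19
  A^0: L=1 ×33, L=3 ×143, L=5 ×70, L=7 ×6
  A^-2: L=2 ×68, L=4 ×116, L=6 ×25, L=8 ×1
  A^-4: L=3 ×64, L=5 ×52, L=7 ×4
  A^-6: L=4 ×33, L=6 ×12
  A^-8: L=5 ×9, L=7 ×1
  A^-10: L=6 ×1
Each group contributes A^e * Σ count * d^(L-1):
Powers of d = -A^2 - A^-2: d^2 = A^4 + 2 + A^-4; d^3 = -A^6 - 3*A^2 - 3*A^-2 - A^-6; d^4 = A^8 + 4*A^4 + 6 + 4*A^-4 + A^-8; d^5 = -A^10 - 5*A^6 - 10*A^2 - 10*A^-2 - 5*A^-6 - A^-10; d^6 = A^12 + 6*A^8 + 15*A^4 + 20 + 15*A^-4 + 6*A^-8 + A^-12; d^7 = -A^14 - 7*A^10 - 21*A^6 - 35*A^2 - 35*A^-2 - 21*A^-6 - 7*A^-10 - A^-14.
  A^10 * (d^5) = -A^20 - 5*A^16 - 10*A^12 - 10*A^8 - 5*A^4 - 1
  A^8 * (10*d^4) = 10*A^16 + 40*A^12 + 60*A^8 + 40*A^4 + 10
  A^6 * (41*d^3 + 4*d^5) = -4*A^16 - 61*A^12 - 163*A^8 - 163*A^4 - 61 - 4*A^-4
  A^4 * (83*d^2 + 36*d^4 + d^6) = A^16 + 42*A^12 + 242*A^8 + 402*A^4 + 242 + 42*A^-4 + A^-8
  A^2 * (84*d + 107*d^3 + 19*d^5) = -19*A^12 - 202*A^8 - 595*A^4 - 595 - 202*A^-4 - 19*A^-8
  A^0 * (33 + 143*d^2 + 70*d^4 + 6*d^6) = 6*A^12 + 106*A^8 + 513*A^4 + 859 + 513*A^-4 + 106*A^-8 + 6*A^-12
  A^-2 * (68*d + 116*d^3 + 25*d^5 + d^7) = -A^12 - 32*A^8 - 262*A^4 - 701 - 701*A^-4 - 262*A^-8 - 32*A^-12 - A^-16
  A^-4 * (64*d^2 + 52*d^4 + 4*d^6) = 4*A^8 + 76*A^4 + 332 + 520*A^-4 + 332*A^-8 + 76*A^-12 + 4*A^-16
  A^-6 * (33*d^3 + 12*d^5) = -12*A^4 - 93 - 219*A^-4 - 219*A^-8 - 93*A^-12 - 12*A^-16
  A^-8 * (9*d^4 + d^6) = A^4 + 15 + 51*A^-4 + 74*A^-8 + 51*A^-12 + 15*A^-16 + A^-20
  A^-10 * (d^5) = -1 - 5*A^-4 - 10*A^-8 - 10*A^-12 - 5*A^-16 - A^-20
Summing the groups: <K> = -A^20 + 2*A^16 - 3*A^12 + 5*A^8 - 5*A^4 + 6 - 5*A^-4 + 3*A^-8 - 2*A^-12 + A^-16
Normalise by the writhe: (-A^3)^(-w) = (-A^3)^(0) = 1, so f(A) = 1 * <K> = -A^20 + 2*A^16 - 3*A^12 + 5*A^8 - 5*A^4 + 6 - 5*A^-4 + 3*A^-8 - 2*A^-12 + A^-16.
Substitute A = t^(-1/4), i.e. A^e → t^(-e/4): V(t) = t^4 - 2*t^3 + 3*t^2 - 5*t + 6 - 5*t^-1 + 5*t^-2 - 3*t^-3 + 2*t^-4 - t^-5

Answer: t^4 - 2*t^3 + 3*t^2 - 5*t + 6 - 5*t^-1 + 5*t^-2 - 3*t^-3 + 2*t^-4 - t^-5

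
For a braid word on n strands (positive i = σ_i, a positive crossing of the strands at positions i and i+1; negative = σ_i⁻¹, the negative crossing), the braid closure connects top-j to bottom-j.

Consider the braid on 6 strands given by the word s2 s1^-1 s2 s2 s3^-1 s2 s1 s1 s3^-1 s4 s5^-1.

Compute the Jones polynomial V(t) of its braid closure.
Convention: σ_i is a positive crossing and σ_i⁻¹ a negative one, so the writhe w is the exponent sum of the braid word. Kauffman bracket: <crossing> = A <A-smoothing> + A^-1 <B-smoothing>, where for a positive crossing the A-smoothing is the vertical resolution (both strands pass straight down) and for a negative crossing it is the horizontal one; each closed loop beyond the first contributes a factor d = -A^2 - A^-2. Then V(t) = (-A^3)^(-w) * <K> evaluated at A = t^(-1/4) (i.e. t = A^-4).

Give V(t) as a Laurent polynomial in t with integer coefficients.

The presented braid s2 s1^-1 s2 s2 s3^-1 s2 s1 s1 s3^-1 s4 s5^-1 on 6 strands reduces by inverse Markov moves (closure unchanged at each step):
  Destabilize: the word has the form β·s5^-1 where s5^-1 occurs only as the final letter (β ∈ B_5); drop it and the last strand → 5 strands.
  Destabilize: the word has the form β·s4 where s4 occurs only as the final letter (β ∈ B_4); drop it and the last strand → 4 strands.
Reduced to β = s2 s1^-1 s2 s2 s3^-1 s2 s1 s1 s3^-1 on 4 strands, 9 crossings.
Compute on β:
Braid: s2 s1^-1 s2 s2 s3^-1 s2 s1 s1 s3^-1 on 4 strands, 9 crossings.
Writhe w = (#positive) - (#negative) = 6 - 3 = 3.
State-sum expansion of <K>. There are 2^9 = 512 states.
Each crossing splits two ways (0=vertical, 1=horizontal). The state's weight is A^(#A-smoothings - #B-smoothings) * d^(loops - 1).
Tabulate the states by total A-exponent and number of loops L (A-exp: L × count):
  A^9: L=3 ×1
  A^7: L=2 ×6, L=4 ×3
  A^5: L=1 ×11, L=3 ×24, L=5 ×1
  A^3: L=2 ×68, L=4 ×16
  A^1: L=1 ×38, L=3 ×85, L=5 ×3
  A^-1: L=2 ×77, L=4 ×49
  A^-3: L=3 ×69, L=5 ×15
  A^-5: L=4 ×34, L=6 ×2
  A^-7: L=5 ×9
  A^-9: L=6 ×1
Each group contributes A^e * Σ count * d^(L-1):
Powers of d = -A^2 - A^-2: d^2 = A^4 + 2 + A^-4; d^3 = -A^6 - 3*A^2 - 3*A^-2 - A^-6; d^4 = A^8 + 4*A^4 + 6 + 4*A^-4 + A^-8; d^5 = -A^10 - 5*A^6 - 10*A^2 - 10*A^-2 - 5*A^-6 - A^-10.
  A^9 * (d^2) = A^13 + 2*A^9 + A^5
  A^7 * (6*d + 3*d^3) = -3*A^13 - 15*A^9 - 15*A^5 - 3*A
  A^5 * (11 + 24*d^2 + d^4) = A^13 + 28*A^9 + 65*A^5 + 28*A + A^-3
  A^3 * (68*d + 16*d^3) = -16*A^9 - 116*A^5 - 116*A - 16*A^-3
  A^1 * (38 + 85*d^2 + 3*d^4) = 3*A^9 + 97*A^5 + 226*A + 97*A^-3 + 3*A^-7
  A^-1 * (77*d + 49*d^3) = -49*A^5 - 224*A - 224*A^-3 - 49*A^-7
  A^-3 * (69*d^2 + 15*d^4) = 15*A^5 + 129*A + 228*A^-3 + 129*A^-7 + 15*A^-11
  A^-5 * (34*d^3 + 2*d^5) = -2*A^5 - 44*A - 122*A^-3 - 122*A^-7 - 44*A^-11 - 2*A^-15
  A^-7 * (9*d^4) = 9*A + 36*A^-3 + 54*A^-7 + 36*A^-11 + 9*A^-15
  A^-9 * (d^5) = -A - 5*A^-3 - 10*A^-7 - 10*A^-11 - 5*A^-15 - A^-19
Summing the groups: <K> = -A^13 + 2*A^9 - 4*A^5 + 4*A - 5*A^-3 + 5*A^-7 - 3*A^-11 + 2*A^-15 - A^-19
Normalise by the writhe: (-A^3)^(-w) = (-A^3)^(-3) = -A^-9, so f(A) = -A^-9 * <K> = A^4 - 2 + 4*A^-4 - 4*A^-8 + 5*A^-12 - 5*A^-16 + 3*A^-20 - 2*A^-24 + A^-28.
Substitute A = t^(-1/4), i.e. A^e → t^(-e/4): V(t) = t^7 - 2*t^6 + 3*t^5 - 5*t^4 + 5*t^3 - 4*t^2 + 4*t - 2 + t^-1

Answer: t^7 - 2*t^6 + 3*t^5 - 5*t^4 + 5*t^3 - 4*t^2 + 4*t - 2 + t^-1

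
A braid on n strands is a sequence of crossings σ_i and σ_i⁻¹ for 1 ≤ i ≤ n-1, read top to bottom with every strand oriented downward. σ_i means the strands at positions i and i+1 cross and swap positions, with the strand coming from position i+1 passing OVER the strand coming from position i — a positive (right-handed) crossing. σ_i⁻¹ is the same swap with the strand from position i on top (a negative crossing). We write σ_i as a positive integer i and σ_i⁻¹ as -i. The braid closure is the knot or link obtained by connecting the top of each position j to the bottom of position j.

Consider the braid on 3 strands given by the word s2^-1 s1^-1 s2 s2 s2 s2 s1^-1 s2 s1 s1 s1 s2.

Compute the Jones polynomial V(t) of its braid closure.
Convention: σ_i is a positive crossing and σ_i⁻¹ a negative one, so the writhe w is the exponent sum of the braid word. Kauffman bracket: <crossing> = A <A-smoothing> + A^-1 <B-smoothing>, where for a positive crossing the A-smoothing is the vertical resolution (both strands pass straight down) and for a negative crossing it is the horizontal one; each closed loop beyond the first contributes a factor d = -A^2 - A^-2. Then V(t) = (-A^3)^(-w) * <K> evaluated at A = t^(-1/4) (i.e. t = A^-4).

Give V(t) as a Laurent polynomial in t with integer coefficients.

-t^9 + t^8 - 2*t^7 + 3*t^6 - 2*t^5 + 2*t^4 - t^3 + t^2

Derivation:
The presented braid s2^-1 s1^-1 s2 s2 s2 s2 s1^-1 s2 s1 s1 s1 s2 on 3 strands reduces by inverse Markov moves (closure unchanged at each step):
  Deconjugate: the word is γ·β·γ⁻¹ with γ = s2^-1 (prefix) and γ⁻¹ = s2 (suffix); strip both.
  Deconjugate: the word is γ·β·γ⁻¹ with γ = s1^-1 (prefix) and γ⁻¹ = s1 (suffix); strip both.
Reduced to β = s2 s2 s2 s2 s1^-1 s2 s1 s1 on 3 strands, 8 crossings.
Compute on β:
Braid: s2 s2 s2 s2 s1^-1 s2 s1 s1 on 3 strands, 8 crossings.
Writhe w = (#positive) - (#negative) = 7 - 1 = 6.
Enumerate smoothing states for the bracket polynomial. There are 2^8 = 256 states.
For each crossing: s=0 is the vertical smoothing, s=1 horizontal. Crossing k contributes A^(sign_k * (1 - 2*s_k)); loop factor d = -A^2 - A^-2.
Tabulate the states by total A-exponent and number of loops L (A-exp: L × count):
  A^8: L=2 ×1
  A^6: L=1 ×5, L=3 ×3
  A^4: L=2 ×27, L=4 ×1
  A^2: L=1 ×18, L=3 ×38
  A^0: L=2 ×41, L=4 ×29
  A^-2: L=3 ×44, L=5 ×12
  A^-4: L=4 ×26, L=6 ×2
  A^-6: L=5 ×8
  A^-8: L=6 ×1
Each group contributes A^e * Σ count * d^(L-1):
Powers of d = -A^2 - A^-2: d^2 = A^4 + 2 + A^-4; d^3 = -A^6 - 3*A^2 - 3*A^-2 - A^-6; d^4 = A^8 + 4*A^4 + 6 + 4*A^-4 + A^-8; d^5 = -A^10 - 5*A^6 - 10*A^2 - 10*A^-2 - 5*A^-6 - A^-10.
  A^8 * (d) = -A^10 - A^6
  A^6 * (5 + 3*d^2) = 3*A^10 + 11*A^6 + 3*A^2
  A^4 * (27*d + d^3) = -A^10 - 30*A^6 - 30*A^2 - A^-2
  A^2 * (18 + 38*d^2) = 38*A^6 + 94*A^2 + 38*A^-2
  A^0 * (41*d + 29*d^3) = -29*A^6 - 128*A^2 - 128*A^-2 - 29*A^-6
  A^-2 * (44*d^2 + 12*d^4) = 12*A^6 + 92*A^2 + 160*A^-2 + 92*A^-6 + 12*A^-10
  A^-4 * (26*d^3 + 2*d^5) = -2*A^6 - 36*A^2 - 98*A^-2 - 98*A^-6 - 36*A^-10 - 2*A^-14
  A^-6 * (8*d^4) = 8*A^2 + 32*A^-2 + 48*A^-6 + 32*A^-10 + 8*A^-14
  A^-8 * (d^5) = -A^2 - 5*A^-2 - 10*A^-6 - 10*A^-10 - 5*A^-14 - A^-18
Summing the groups: <K> = A^10 - A^6 + 2*A^2 - 2*A^-2 + 3*A^-6 - 2*A^-10 + A^-14 - A^-18
Normalise by the writhe: (-A^3)^(-w) = (-A^3)^(-6) = A^-18, so f(A) = A^-18 * <K> = A^-8 - A^-12 + 2*A^-16 - 2*A^-20 + 3*A^-24 - 2*A^-28 + A^-32 - A^-36.
Substitute A = t^(-1/4), i.e. A^e → t^(-e/4): V(t) = -t^9 + t^8 - 2*t^7 + 3*t^6 - 2*t^5 + 2*t^4 - t^3 + t^2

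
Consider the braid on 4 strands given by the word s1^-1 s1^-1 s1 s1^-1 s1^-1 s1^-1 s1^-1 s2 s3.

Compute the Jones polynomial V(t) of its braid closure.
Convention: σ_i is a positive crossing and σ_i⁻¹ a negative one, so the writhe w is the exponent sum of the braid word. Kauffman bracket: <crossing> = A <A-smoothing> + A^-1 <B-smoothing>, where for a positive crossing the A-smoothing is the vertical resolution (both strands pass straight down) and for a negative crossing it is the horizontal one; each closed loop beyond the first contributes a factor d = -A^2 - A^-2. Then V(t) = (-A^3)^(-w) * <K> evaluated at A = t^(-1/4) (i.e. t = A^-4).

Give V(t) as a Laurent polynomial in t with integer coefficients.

t^-2 + t^-4 - t^-5 + t^-6 - t^-7

Derivation:
The presented braid s1^-1 s1^-1 s1 s1^-1 s1^-1 s1^-1 s1^-1 s2 s3 on 4 strands reduces by inverse Markov moves (closure unchanged at each step):
  Destabilize: the word has the form β·s3 where s3 occurs only as the final letter (β ∈ B_3); drop it and the last strand → 3 strands.
  Destabilize: the word has the form β·s2 where s2 occurs only as the final letter (β ∈ B_2); drop it and the last strand → 2 strands.
Reduced to β = s1^-1 s1^-1 s1 s1^-1 s1^-1 s1^-1 s1^-1 on 2 strands, 7 crossings.
Compute on β:
First cancel adjacent σ_i σ_i⁻¹ pairs (Reidemeister II — same braid, same closure): s1^-1 s1^-1 s1 s1^-1 s1^-1 s1^-1 s1^-1 → s1^-1 s1^-1 s1^-1 s1^-1 s1^-1.
Braid: s1^-1 s1^-1 s1^-1 s1^-1 s1^-1 on 2 strands, 5 crossings.
Writhe w = (#positive) - (#negative) = 0 - 5 = -5.
Enumerate smoothing states for the bracket polynomial. There are 2^5 = 32 states.
For each crossing: s=0 is the vertical smoothing, s=1 horizontal. Crossing k contributes A^(sign_k * (1 - 2*s_k)); loop factor d = -A^2 - A^-2.
  state 00000: A-exp=-5, loops=2, term = A^-5 * d^1
  state 00001: A-exp=-3, loops=1, term = A^-3 * d^0
  state 00010: A-exp=-3, loops=1, term = A^-3 * d^0
  state 00011: A-exp=-1, loops=2, term = A^-1 * d^1
  state 00100: A-exp=-3, loops=1, term = A^-3 * d^0
  state 00101: A-exp=-1, loops=2, term = A^-1 * d^1
  state 00110: A-exp=-1, loops=2, term = A^-1 * d^1
  state 00111: A-exp=+1, loops=3, term = A^1 * d^2
  state 01000: A-exp=-3, loops=1, term = A^-3 * d^0
  state 01001: A-exp=-1, loops=2, term = A^-1 * d^1
  state 01010: A-exp=-1, loops=2, term = A^-1 * d^1
  state 01011: A-exp=+1, loops=3, term = A^1 * d^2
  state 01100: A-exp=-1, loops=2, term = A^-1 * d^1
  state 01101: A-exp=+1, loops=3, term = A^1 * d^2
  state 01110: A-exp=+1, loops=3, term = A^1 * d^2
  state 01111: A-exp=+3, loops=4, term = A^3 * d^3
  state 10000: A-exp=-3, loops=1, term = A^-3 * d^0
  state 10001: A-exp=-1, loops=2, term = A^-1 * d^1
  state 10010: A-exp=-1, loops=2, term = A^-1 * d^1
  state 10011: A-exp=+1, loops=3, term = A^1 * d^2
  state 10100: A-exp=-1, loops=2, term = A^-1 * d^1
  state 10101: A-exp=+1, loops=3, term = A^1 * d^2
  state 10110: A-exp=+1, loops=3, term = A^1 * d^2
  state 10111: A-exp=+3, loops=4, term = A^3 * d^3
  state 11000: A-exp=-1, loops=2, term = A^-1 * d^1
  state 11001: A-exp=+1, loops=3, term = A^1 * d^2
  state 11010: A-exp=+1, loops=3, term = A^1 * d^2
  state 11011: A-exp=+3, loops=4, term = A^3 * d^3
  state 11100: A-exp=+1, loops=3, term = A^1 * d^2
  state 11101: A-exp=+3, loops=4, term = A^3 * d^3
  state 11110: A-exp=+3, loops=4, term = A^3 * d^3
  state 11111: A-exp=+5, loops=5, term = A^5 * d^4
Collect the terms by A-exponent (count of states per loop number):
Powers of d = -A^2 - A^-2: d^2 = A^4 + 2 + A^-4; d^3 = -A^6 - 3*A^2 - 3*A^-2 - A^-6; d^4 = A^8 + 4*A^4 + 6 + 4*A^-4 + A^-8.
  A^5 * (d^4) = A^13 + 4*A^9 + 6*A^5 + 4*A + A^-3
  A^3 * (5*d^3) = -5*A^9 - 15*A^5 - 15*A - 5*A^-3
  A^1 * (10*d^2) = 10*A^5 + 20*A + 10*A^-3
  A^-1 * (10*d) = -10*A - 10*A^-3
  A^-3 * (5) = 5*A^-3
  A^-5 * (d) = -A^-3 - A^-7
Summing the groups: <K> = A^13 - A^9 + A^5 - A - A^-7
Normalise by the writhe: (-A^3)^(-w) = (-A^3)^(5) = -A^15, so f(A) = -A^15 * <K> = -A^28 + A^24 - A^20 + A^16 + A^8.
Substitute A = t^(-1/4), i.e. A^e → t^(-e/4): V(t) = t^-2 + t^-4 - t^-5 + t^-6 - t^-7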